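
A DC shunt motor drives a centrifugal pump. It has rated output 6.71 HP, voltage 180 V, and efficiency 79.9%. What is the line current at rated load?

34.8 A

P_out = 6.71 × 746 = 5006 W
P_in = P_out / η = 5006 / 0.799 = 6265 W
I = P_in / V = 6265 / 180 = 34.8 A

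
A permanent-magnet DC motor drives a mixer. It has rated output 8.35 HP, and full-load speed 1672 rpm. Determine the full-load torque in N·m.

P_out = 8.35 × 746 = 6229 W
ω = 2π × 1672/60 = 175.1 rad/s
τ = P_out/ω = 6229/175.1 = 35.6 N·m

35.6 N·m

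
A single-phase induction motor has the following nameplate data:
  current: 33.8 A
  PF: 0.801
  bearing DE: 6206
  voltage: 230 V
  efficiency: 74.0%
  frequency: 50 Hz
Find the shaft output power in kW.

4.61 kW

P_in = V·I·cosφ = 230 × 33.8 × 0.801 = 6227 W
P_out = η·P_in = 0.74 × 6227 = 4608 W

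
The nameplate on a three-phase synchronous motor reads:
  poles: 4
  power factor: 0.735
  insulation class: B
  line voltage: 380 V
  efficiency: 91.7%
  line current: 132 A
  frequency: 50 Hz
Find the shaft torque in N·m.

P_in = √3·V·I·cosφ = 1.732 × 380 × 132 × 0.735 = 63855 W
P_out = η·P_in = 0.917 × 63855 = 58555 W
n = n_s = 120×50/4 = 1500 rpm (synchronous)
ω = 2π×1500/60 = 157.1 rad/s
τ = P_out/ω = 58555/157.1 = 373 N·m

373 N·m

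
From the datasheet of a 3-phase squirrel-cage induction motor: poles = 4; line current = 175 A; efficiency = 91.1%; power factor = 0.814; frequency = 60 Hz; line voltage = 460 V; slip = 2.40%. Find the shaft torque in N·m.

562 N·m

P_in = √3·V·I·cosφ = 1.732 × 460 × 175 × 0.814 = 113493 W
P_out = η·P_in = 0.911 × 113493 = 103392 W
n_s = 120×60/4 = 1800 rpm; n = 1800×(1−0.024) = 1757 rpm
ω = 2π×1757/60 = 184 rad/s
τ = P_out/ω = 103392/184 = 562 N·m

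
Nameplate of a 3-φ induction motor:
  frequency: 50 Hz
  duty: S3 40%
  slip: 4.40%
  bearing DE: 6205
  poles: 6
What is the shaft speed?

956 rpm

n_s = 120f/p = 120×50/6 = 1000 rpm
n = n_s(1 − s) = 1000 × (1 − 0.044) = 956 rpm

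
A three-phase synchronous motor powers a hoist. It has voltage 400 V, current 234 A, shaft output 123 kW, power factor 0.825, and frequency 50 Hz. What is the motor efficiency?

P_out = 123 kW = 123000 W
P_in = √3·V_L·I_L·cosφ = 1.732 × 400 × 234 × 0.825 = 133745 W
η = P_out / P_in = 123000 / 133745 = 0.920 = 92.0%

92.0 %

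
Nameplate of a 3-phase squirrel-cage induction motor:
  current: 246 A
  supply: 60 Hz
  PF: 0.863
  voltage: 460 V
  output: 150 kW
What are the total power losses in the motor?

19100 W

P_in = √3·V·I·cosφ = 1.732×460×246×0.863 = 169142 W
P_out = 150000 W
Losses = P_in − P_out = 169142 − 150000 = 19142 W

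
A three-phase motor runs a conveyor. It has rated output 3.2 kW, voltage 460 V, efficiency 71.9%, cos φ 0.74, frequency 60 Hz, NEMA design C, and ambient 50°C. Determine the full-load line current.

P_out = 3.2 kW = 3200 W
P_in = P_out / η = 3200 / 0.719 = 4451 W
I_L = P_in / (√3·V_L·cosφ) = 4451 / (1.732 × 460 × 0.74) = 7.55 A

7.55 A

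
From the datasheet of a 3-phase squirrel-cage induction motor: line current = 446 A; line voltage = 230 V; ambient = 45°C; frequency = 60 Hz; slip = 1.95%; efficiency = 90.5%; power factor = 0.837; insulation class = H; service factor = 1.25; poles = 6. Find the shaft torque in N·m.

1090 N·m

P_in = √3·V·I·cosφ = 1.732 × 230 × 446 × 0.837 = 148709 W
P_out = η·P_in = 0.905 × 148709 = 134582 W
n_s = 120×60/6 = 1200 rpm; n = 1200×(1−0.0195) = 1177 rpm
ω = 2π×1177/60 = 123.3 rad/s
τ = P_out/ω = 134582/123.3 = 1090 N·m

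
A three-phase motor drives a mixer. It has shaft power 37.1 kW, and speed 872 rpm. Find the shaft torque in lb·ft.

ω = 2π × 872/60 = 91.32 rad/s
τ = P/ω = 37100/91.32 = 406.3 N·m
In lb·ft: 406.3/1.356 = 300 lb·ft

300 lb·ft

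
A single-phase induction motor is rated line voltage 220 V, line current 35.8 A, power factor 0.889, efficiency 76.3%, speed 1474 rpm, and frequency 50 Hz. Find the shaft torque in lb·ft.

25.5 lb·ft

P_in = V·I·cosφ = 220 × 35.8 × 0.889 = 7002 W
P_out = η·P_in = 0.763 × 7002 = 5343 W
n = 1474 rpm
ω = 2π×1474/60 = 154.4 rad/s
τ = P_out/ω = 5343/154.4 = 34.6 N·m
In lb·ft: 34.6/1.356 = 25.5 lb·ft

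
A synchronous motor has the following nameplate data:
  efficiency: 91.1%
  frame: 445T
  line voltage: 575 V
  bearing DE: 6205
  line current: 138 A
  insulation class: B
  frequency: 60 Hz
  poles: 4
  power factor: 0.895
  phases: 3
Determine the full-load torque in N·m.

P_in = √3·V·I·cosφ = 1.732 × 575 × 138 × 0.895 = 123004 W
P_out = η·P_in = 0.911 × 123004 = 112057 W
n = n_s = 120×60/4 = 1800 rpm (synchronous)
ω = 2π×1800/60 = 188.5 rad/s
τ = P_out/ω = 112057/188.5 = 594 N·m

594 N·m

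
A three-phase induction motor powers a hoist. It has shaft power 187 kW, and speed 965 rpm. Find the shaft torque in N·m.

ω = 2π × 965/60 = 101.1 rad/s
τ = P/ω = 187000/101.1 = 1850 N·m

1850 N·m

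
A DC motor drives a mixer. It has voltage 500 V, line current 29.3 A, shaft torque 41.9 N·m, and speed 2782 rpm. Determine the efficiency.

83.3 %

ω = 2π × 2782/60 = 291.3 rad/s; P_out = τω = 41.9 × 291.3 = 12205 W
P_in = V·I = 500 × 29.3 = 14650 W
η = P_out / P_in = 12205 / 14650 = 0.833 = 83.3%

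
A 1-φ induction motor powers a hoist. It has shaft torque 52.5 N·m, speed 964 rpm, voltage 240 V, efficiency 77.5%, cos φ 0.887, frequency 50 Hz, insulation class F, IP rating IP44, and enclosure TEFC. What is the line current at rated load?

32.1 A

ω = 2π×964/60 = 100.9 rad/s; P_out = τω = 52.5 × 100.9 = 5297 W
P_in = P_out / η = 5297 / 0.775 = 6835 W
I = P_in / (V·cosφ) = 6835 / (240 × 0.887) = 32.1 A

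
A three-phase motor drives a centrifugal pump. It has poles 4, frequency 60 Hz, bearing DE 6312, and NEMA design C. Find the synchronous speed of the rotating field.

n_s = 120f/p = 120×60/4 = 1800 rpm

1800 rpm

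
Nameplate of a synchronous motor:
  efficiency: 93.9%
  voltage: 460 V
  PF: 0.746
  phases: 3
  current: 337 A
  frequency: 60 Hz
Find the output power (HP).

252 HP

P_in = √3·V·I·cosφ = 1.732 × 460 × 337 × 0.746 = 200297 W
P_out = η·P_in = 0.939 × 200297 = 188079 W
= 188079/746 = 252 HP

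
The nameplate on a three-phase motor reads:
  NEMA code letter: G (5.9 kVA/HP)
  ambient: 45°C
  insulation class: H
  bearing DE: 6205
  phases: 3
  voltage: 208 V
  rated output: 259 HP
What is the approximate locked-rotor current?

S_LR = 5.9 × 259 = 1528.1 kVA
I_LR = S_LR/(√3·V_L) = 1528100/(1.732×208) = 4240 A

4240 A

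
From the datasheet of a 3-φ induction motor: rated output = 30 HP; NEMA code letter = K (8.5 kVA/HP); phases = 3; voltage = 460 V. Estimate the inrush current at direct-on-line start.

S_LR = 8.5 × 30 = 255 kVA
I_LR = S_LR/(√3·V_L) = 255000/(1.732×460) = 320 A

320 A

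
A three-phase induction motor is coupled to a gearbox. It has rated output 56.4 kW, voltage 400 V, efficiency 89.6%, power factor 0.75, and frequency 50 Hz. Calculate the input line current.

121 A

P_out = 56.4 kW = 56400 W
P_in = P_out / η = 56400 / 0.896 = 62946 W
I_L = P_in / (√3·V_L·cosφ) = 62946 / (1.732 × 400 × 0.75) = 121 A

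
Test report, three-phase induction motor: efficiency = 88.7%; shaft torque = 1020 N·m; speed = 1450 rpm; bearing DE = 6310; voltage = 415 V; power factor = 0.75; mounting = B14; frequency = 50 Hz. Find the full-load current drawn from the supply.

ω = 2π×1450/60 = 151.8 rad/s; P_out = τω = 1020 × 151.8 = 154836 W
P_in = P_out / η = 154836 / 0.887 = 174561 W
I_L = P_in / (√3·V_L·cosφ) = 174561 / (1.732 × 415 × 0.75) = 324 A

324 A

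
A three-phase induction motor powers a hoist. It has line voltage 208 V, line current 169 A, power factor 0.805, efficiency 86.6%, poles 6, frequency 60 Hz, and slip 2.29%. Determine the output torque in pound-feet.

255 lb·ft

P_in = √3·V·I·cosφ = 1.732 × 208 × 169 × 0.805 = 49011 W
P_out = η·P_in = 0.866 × 49011 = 42444 W
n_s = 120×60/6 = 1200 rpm; n = 1200×(1−0.0229) = 1173 rpm
ω = 2π×1173/60 = 122.8 rad/s
τ = P_out/ω = 42444/122.8 = 345.6 N·m
In lb·ft: 345.6/1.356 = 255 lb·ft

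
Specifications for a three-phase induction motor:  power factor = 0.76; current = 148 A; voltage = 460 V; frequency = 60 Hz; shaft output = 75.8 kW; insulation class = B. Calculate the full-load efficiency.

84.6 %

P_out = 75.8 kW = 75800 W
P_in = √3·V_L·I_L·cosφ = 1.732 × 460 × 148 × 0.76 = 89615 W
η = P_out / P_in = 75800 / 89615 = 0.846 = 84.6%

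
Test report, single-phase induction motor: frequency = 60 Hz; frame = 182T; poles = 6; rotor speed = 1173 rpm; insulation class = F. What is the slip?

2.25 %

n_s = 120f/p = 120×60/6 = 1200 rpm
s = (n_s − n)/n_s = (1200 − 1173)/1200 = 0.0225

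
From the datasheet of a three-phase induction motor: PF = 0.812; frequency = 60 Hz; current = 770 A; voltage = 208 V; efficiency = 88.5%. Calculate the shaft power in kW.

P_in = √3·V·I·cosφ = 1.732 × 208 × 770 × 0.812 = 225246 W
P_out = η·P_in = 0.885 × 225246 = 199343 W

199 kW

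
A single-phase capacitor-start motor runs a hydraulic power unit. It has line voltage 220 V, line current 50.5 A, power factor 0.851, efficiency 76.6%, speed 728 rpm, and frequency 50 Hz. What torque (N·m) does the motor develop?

95 N·m

P_in = V·I·cosφ = 220 × 50.5 × 0.851 = 9455 W
P_out = η·P_in = 0.766 × 9455 = 7243 W
n = 728 rpm
ω = 2π×728/60 = 76.24 rad/s
τ = P_out/ω = 7243/76.24 = 95 N·m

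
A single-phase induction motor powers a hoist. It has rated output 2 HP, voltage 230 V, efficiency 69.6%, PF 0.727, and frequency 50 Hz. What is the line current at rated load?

P_out = 2 × 746 = 1492 W
P_in = P_out / η = 1492 / 0.696 = 2144 W
I = P_in / (V·cosφ) = 2144 / (230 × 0.727) = 12.8 A

12.8 A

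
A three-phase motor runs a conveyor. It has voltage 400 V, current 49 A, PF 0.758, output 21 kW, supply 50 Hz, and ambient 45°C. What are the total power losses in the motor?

P_in = √3·V·I·cosφ = 1.732×400×49×0.758 = 25732 W
P_out = 21000 W
Losses = P_in − P_out = 25732 − 21000 = 4732 W

4730 W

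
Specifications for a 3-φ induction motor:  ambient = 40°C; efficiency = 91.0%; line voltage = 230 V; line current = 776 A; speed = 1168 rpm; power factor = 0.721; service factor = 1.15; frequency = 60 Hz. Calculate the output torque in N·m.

P_in = √3·V·I·cosφ = 1.732 × 230 × 776 × 0.721 = 222881 W
P_out = η·P_in = 0.91 × 222881 = 202822 W
n = 1168 rpm
ω = 2π×1168/60 = 122.3 rad/s
τ = P_out/ω = 202822/122.3 = 1660 N·m

1660 N·m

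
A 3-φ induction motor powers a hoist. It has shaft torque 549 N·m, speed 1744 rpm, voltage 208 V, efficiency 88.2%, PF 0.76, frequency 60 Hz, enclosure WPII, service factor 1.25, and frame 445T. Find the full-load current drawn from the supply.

ω = 2π×1744/60 = 182.6 rad/s; P_out = τω = 549 × 182.6 = 100247 W
P_in = P_out / η = 100247 / 0.882 = 113659 W
I_L = P_in / (√3·V_L·cosφ) = 113659 / (1.732 × 208 × 0.76) = 415 A

415 A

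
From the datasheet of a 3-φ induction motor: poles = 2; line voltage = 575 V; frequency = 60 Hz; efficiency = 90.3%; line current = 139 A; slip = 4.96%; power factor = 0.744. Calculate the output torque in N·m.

P_in = √3·V·I·cosφ = 1.732 × 575 × 139 × 0.744 = 102992 W
P_out = η·P_in = 0.903 × 102992 = 93002 W
n_s = 120×60/2 = 3600 rpm; n = 3600×(1−0.0496) = 3421 rpm
ω = 2π×3421/60 = 358.2 rad/s
τ = P_out/ω = 93002/358.2 = 260 N·m

260 N·m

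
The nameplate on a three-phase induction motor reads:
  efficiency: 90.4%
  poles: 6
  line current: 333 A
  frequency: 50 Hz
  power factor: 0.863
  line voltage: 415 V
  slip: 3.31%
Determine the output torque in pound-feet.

1360 lb·ft

P_in = √3·V·I·cosφ = 1.732 × 415 × 333 × 0.863 = 206562 W
P_out = η·P_in = 0.904 × 206562 = 186732 W
n_s = 120×50/6 = 1000 rpm; n = 1000×(1−0.0331) = 967 rpm
ω = 2π×967/60 = 101.3 rad/s
τ = P_out/ω = 186732/101.3 = 1843 N·m
In lb·ft: 1843/1.356 = 1360 lb·ft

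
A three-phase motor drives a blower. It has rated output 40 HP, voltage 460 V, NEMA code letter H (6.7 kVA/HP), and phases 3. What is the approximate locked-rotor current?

336 A

S_LR = 6.7 × 40 = 268 kVA
I_LR = S_LR/(√3·V_L) = 268000/(1.732×460) = 336 A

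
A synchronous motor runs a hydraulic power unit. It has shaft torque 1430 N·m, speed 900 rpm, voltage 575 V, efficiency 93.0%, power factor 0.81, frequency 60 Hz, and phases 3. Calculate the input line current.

ω = 2π×900/60 = 94.25 rad/s; P_out = τω = 1430 × 94.25 = 134778 W
P_in = P_out / η = 134778 / 0.930 = 144923 W
I_L = P_in / (√3·V_L·cosφ) = 144923 / (1.732 × 575 × 0.81) = 180 A

180 A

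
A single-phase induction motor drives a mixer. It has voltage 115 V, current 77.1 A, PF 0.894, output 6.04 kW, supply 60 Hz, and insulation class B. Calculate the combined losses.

1.89 kW

P_in = V·I·cosφ = 115×77.1×0.894 = 7927 W
P_out = 6040 W
Losses = P_in − P_out = 7927 − 6040 = 1887 W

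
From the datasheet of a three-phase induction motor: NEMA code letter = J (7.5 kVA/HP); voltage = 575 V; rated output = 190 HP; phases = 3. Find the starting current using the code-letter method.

S_LR = 7.5 × 190 = 1425 kVA
I_LR = S_LR/(√3·V_L) = 1425000/(1.732×575) = 1430 A

1430 A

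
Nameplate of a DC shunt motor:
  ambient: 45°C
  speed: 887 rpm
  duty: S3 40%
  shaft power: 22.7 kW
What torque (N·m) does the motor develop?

244 N·m

ω = 2π × 887/60 = 92.89 rad/s
τ = P/ω = 22700/92.89 = 244 N·m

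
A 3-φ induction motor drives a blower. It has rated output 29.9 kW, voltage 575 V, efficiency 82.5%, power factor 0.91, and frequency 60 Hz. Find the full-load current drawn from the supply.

P_out = 29.9 kW = 29900 W
P_in = P_out / η = 29900 / 0.825 = 36242 W
I_L = P_in / (√3·V_L·cosφ) = 36242 / (1.732 × 575 × 0.91) = 40 A

40 A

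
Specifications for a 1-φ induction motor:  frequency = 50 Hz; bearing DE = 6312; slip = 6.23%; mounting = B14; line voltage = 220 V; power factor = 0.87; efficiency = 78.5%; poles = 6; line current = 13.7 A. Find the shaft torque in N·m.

21 N·m

P_in = V·I·cosφ = 220 × 13.7 × 0.87 = 2622 W
P_out = η·P_in = 0.785 × 2622 = 2058 W
n_s = 120×50/6 = 1000 rpm; n = 1000×(1−0.0623) = 938 rpm
ω = 2π×938/60 = 98.23 rad/s
τ = P_out/ω = 2058/98.23 = 21 N·m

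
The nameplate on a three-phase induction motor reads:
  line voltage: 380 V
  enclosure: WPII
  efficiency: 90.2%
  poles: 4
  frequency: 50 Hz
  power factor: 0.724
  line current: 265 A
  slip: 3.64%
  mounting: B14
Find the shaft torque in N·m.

P_in = √3·V·I·cosφ = 1.732 × 380 × 265 × 0.724 = 126275 W
P_out = η·P_in = 0.902 × 126275 = 113900 W
n_s = 120×50/4 = 1500 rpm; n = 1500×(1−0.0364) = 1445 rpm
ω = 2π×1445/60 = 151.3 rad/s
τ = P_out/ω = 113900/151.3 = 753 N·m

753 N·m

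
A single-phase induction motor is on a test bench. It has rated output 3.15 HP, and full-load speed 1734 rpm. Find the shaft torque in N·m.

P_out = 3.15 × 746 = 2350 W
ω = 2π × 1734/60 = 181.6 rad/s
τ = P_out/ω = 2350/181.6 = 12.9 N·m

12.9 N·m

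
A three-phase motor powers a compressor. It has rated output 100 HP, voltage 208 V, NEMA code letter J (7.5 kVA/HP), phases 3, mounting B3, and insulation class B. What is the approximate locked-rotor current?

S_LR = 7.5 × 100 = 750 kVA
I_LR = S_LR/(√3·V_L) = 750000/(1.732×208) = 2080 A

2080 A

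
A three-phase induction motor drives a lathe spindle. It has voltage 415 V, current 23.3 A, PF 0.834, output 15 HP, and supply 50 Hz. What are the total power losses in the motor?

P_in = √3·V·I·cosφ = 1.732×415×23.3×0.834 = 13967 W
P_out = 15×746 = 11190 W
Losses = P_in − P_out = 13967 − 11190 = 2777 W

2.78 kW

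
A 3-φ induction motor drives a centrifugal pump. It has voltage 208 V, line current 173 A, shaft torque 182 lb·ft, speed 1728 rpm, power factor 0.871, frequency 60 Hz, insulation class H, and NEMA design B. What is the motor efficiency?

82.3 %

τ = 182 lb·ft × 1.356 = 246.8 N·m
ω = 2π × 1728/60 = 181 rad/s; P_out = τω = 246.8 × 181 = 44671 W
P_in = √3·V_L·I_L·cosφ = 1.732 × 208 × 173 × 0.871 = 54284 W
η = P_out / P_in = 44671 / 54284 = 0.823 = 82.3%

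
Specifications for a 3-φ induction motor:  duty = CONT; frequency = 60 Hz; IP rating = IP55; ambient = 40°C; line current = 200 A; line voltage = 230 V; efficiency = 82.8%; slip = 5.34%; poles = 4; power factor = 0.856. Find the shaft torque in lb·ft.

233 lb·ft

P_in = √3·V·I·cosφ = 1.732 × 230 × 200 × 0.856 = 68199 W
P_out = η·P_in = 0.828 × 68199 = 56469 W
n_s = 120×60/4 = 1800 rpm; n = 1800×(1−0.0534) = 1704 rpm
ω = 2π×1704/60 = 178.4 rad/s
τ = P_out/ω = 56469/178.4 = 316.5 N·m
In lb·ft: 316.5/1.356 = 233 lb·ft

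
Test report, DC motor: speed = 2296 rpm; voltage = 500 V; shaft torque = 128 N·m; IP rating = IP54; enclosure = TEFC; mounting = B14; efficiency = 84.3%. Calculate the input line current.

ω = 2π×2296/60 = 240.4 rad/s; P_out = τω = 128 × 240.4 = 30771 W
P_in = P_out / η = 30771 / 0.843 = 36502 W
I = P_in / V = 36502 / 500 = 73 A

73 A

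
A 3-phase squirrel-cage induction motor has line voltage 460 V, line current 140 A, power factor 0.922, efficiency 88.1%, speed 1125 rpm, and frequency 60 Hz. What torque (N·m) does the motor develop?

769 N·m

P_in = √3·V·I·cosφ = 1.732 × 460 × 140 × 0.922 = 102841 W
P_out = η·P_in = 0.881 × 102841 = 90603 W
n = 1125 rpm
ω = 2π×1125/60 = 117.8 rad/s
τ = P_out/ω = 90603/117.8 = 769 N·m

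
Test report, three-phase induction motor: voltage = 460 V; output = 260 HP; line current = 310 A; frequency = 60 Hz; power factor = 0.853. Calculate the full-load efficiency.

92.1 %

P_out = 260 × 746 = 193960 W
P_in = √3·V_L·I_L·cosφ = 1.732 × 460 × 310 × 0.853 = 210677 W
η = P_out / P_in = 193960 / 210677 = 0.921 = 92.1%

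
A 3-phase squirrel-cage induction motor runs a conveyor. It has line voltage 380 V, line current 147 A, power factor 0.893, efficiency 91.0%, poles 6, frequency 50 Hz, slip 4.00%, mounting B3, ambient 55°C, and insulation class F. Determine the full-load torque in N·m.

782 N·m

P_in = √3·V·I·cosφ = 1.732 × 380 × 147 × 0.893 = 86397 W
P_out = η·P_in = 0.91 × 86397 = 78621 W
n_s = 120×50/6 = 1000 rpm; n = 1000×(1−0.04) = 960 rpm
ω = 2π×960/60 = 100.5 rad/s
τ = P_out/ω = 78621/100.5 = 782 N·m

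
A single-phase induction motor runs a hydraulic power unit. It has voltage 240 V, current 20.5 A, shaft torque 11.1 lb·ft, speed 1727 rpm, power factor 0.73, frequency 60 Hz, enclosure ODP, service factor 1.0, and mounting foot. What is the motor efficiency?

75.8 %

τ = 11.1 lb·ft × 1.356 = 15.05 N·m
ω = 2π × 1727/60 = 180.9 rad/s; P_out = τω = 15.05 × 180.9 = 2723 W
P_in = V·I·cosφ = 240 × 20.5 × 0.73 = 3592 W
η = P_out / P_in = 2723 / 3592 = 0.758 = 75.8%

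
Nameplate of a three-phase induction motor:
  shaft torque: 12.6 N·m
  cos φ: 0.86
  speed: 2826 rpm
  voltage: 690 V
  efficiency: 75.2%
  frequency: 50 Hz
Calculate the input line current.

4.82 A

ω = 2π×2826/60 = 295.9 rad/s; P_out = τω = 12.6 × 295.9 = 3728 W
P_in = P_out / η = 3728 / 0.752 = 4957 W
I_L = P_in / (√3·V_L·cosφ) = 4957 / (1.732 × 690 × 0.86) = 4.82 A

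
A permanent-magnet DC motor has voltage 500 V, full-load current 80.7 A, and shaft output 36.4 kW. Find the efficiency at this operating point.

90.2 %

P_out = 36.4 kW = 36400 W
P_in = V·I = 500 × 80.7 = 40350 W
η = P_out / P_in = 36400 / 40350 = 0.902 = 90.2%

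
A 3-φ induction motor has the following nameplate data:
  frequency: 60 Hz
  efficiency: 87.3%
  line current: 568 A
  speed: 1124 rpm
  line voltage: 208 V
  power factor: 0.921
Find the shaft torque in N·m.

1400 N·m

P_in = √3·V·I·cosφ = 1.732 × 208 × 568 × 0.921 = 188460 W
P_out = η·P_in = 0.873 × 188460 = 164526 W
n = 1124 rpm
ω = 2π×1124/60 = 117.7 rad/s
τ = P_out/ω = 164526/117.7 = 1400 N·m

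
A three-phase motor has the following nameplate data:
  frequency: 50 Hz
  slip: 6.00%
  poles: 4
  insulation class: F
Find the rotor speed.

n_s = 120f/p = 120×50/4 = 1500 rpm
n = n_s(1 − s) = 1500 × (1 − 0.06) = 1410 rpm

1410 rpm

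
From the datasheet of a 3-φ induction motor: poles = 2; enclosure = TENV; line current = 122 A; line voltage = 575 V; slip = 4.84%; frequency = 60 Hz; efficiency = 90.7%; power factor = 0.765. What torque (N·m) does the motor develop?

P_in = √3·V·I·cosφ = 1.732 × 575 × 122 × 0.765 = 92947 W
P_out = η·P_in = 0.907 × 92947 = 84303 W
n_s = 120×60/2 = 3600 rpm; n = 3600×(1−0.0484) = 3426 rpm
ω = 2π×3426/60 = 358.8 rad/s
τ = P_out/ω = 84303/358.8 = 235 N·m

235 N·m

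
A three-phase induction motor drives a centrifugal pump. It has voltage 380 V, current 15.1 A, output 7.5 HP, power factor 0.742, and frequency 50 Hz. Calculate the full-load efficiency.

P_out = 7.5 × 746 = 5595 W
P_in = √3·V_L·I_L·cosφ = 1.732 × 380 × 15.1 × 0.742 = 7374 W
η = P_out / P_in = 5595 / 7374 = 0.759 = 75.9%

75.9 %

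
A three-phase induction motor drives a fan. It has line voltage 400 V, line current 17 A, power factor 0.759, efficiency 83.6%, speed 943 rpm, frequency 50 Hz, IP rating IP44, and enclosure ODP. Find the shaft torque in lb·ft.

P_in = √3·V·I·cosφ = 1.732 × 400 × 17 × 0.759 = 8939 W
P_out = η·P_in = 0.836 × 8939 = 7473 W
n = 943 rpm
ω = 2π×943/60 = 98.75 rad/s
τ = P_out/ω = 7473/98.75 = 75.68 N·m
In lb·ft: 75.68/1.356 = 55.8 lb·ft

55.8 lb·ft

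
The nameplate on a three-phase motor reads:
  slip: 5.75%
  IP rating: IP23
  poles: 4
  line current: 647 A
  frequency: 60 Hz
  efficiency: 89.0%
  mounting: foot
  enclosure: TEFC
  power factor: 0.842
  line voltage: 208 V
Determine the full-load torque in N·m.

983 N·m

P_in = √3·V·I·cosφ = 1.732 × 208 × 647 × 0.842 = 196258 W
P_out = η·P_in = 0.89 × 196258 = 174670 W
n_s = 120×60/4 = 1800 rpm; n = 1800×(1−0.0575) = 1697 rpm
ω = 2π×1697/60 = 177.7 rad/s
τ = P_out/ω = 174670/177.7 = 983 N·m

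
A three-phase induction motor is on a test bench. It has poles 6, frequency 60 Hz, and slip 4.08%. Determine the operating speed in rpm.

1151 rpm

n_s = 120f/p = 120×60/6 = 1200 rpm
n = n_s(1 − s) = 1200 × (1 − 0.0408) = 1151 rpm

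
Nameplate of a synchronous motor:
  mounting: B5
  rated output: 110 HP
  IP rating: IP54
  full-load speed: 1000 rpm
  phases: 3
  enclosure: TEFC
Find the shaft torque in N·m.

P_out = 110 × 746 = 82060 W
ω = 2π × 1000/60 = 104.7 rad/s
τ = P_out/ω = 82060/104.7 = 784 N·m

784 N·m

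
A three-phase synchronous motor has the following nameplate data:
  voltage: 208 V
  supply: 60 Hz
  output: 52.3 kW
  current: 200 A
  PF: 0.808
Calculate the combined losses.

5.92 kW

P_in = √3·V·I·cosφ = 1.732×208×200×0.808 = 58217 W
P_out = 52300 W
Losses = P_in − P_out = 58217 − 52300 = 5917 W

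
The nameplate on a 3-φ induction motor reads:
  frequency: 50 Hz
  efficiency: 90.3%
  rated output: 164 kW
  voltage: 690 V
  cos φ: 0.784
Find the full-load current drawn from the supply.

P_out = 164 kW = 164000 W
P_in = P_out / η = 164000 / 0.903 = 181617 W
I_L = P_in / (√3·V_L·cosφ) = 181617 / (1.732 × 690 × 0.784) = 194 A

194 A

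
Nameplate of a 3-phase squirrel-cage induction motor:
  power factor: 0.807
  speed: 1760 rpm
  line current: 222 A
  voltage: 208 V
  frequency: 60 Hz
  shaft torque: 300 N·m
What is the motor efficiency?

85.7 %

ω = 2π × 1760/60 = 184.3 rad/s; P_out = τω = 300 × 184.3 = 55290 W
P_in = √3·V_L·I_L·cosφ = 1.732 × 208 × 222 × 0.807 = 64541 W
η = P_out / P_in = 55290 / 64541 = 0.857 = 85.7%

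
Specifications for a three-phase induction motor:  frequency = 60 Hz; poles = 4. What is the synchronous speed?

n_s = 120f/p = 120×60/4 = 1800 rpm

1800 rpm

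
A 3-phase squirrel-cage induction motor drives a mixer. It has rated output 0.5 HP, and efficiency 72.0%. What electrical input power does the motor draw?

P_out = 0.5 × 746 = 373 W
P_in = P_out/η = 373/0.72 = 518 W = 0.518 kW

0.518 kW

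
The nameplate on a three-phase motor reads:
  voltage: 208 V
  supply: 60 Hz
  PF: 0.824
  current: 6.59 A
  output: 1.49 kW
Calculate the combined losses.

P_in = √3·V·I·cosφ = 1.732×208×6.59×0.824 = 1956 W
P_out = 1490 W
Losses = P_in − P_out = 1956 − 1490 = 466 W

466 W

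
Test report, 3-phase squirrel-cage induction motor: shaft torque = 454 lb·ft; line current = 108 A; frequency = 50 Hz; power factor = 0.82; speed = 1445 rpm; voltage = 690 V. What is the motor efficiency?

τ = 454 lb·ft × 1.356 = 615.6 N·m
ω = 2π × 1445/60 = 151.3 rad/s; P_out = τω = 615.6 × 151.3 = 93140 W
P_in = √3·V_L·I_L·cosφ = 1.732 × 690 × 108 × 0.82 = 105836 W
η = P_out / P_in = 93140 / 105836 = 0.880 = 88.0%

88.0 %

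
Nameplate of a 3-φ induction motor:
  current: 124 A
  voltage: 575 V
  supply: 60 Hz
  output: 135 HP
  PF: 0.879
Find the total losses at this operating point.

7840 W

P_in = √3·V·I·cosφ = 1.732×575×124×0.879 = 108549 W
P_out = 135×746 = 100710 W
Losses = P_in − P_out = 108549 − 100710 = 7839 W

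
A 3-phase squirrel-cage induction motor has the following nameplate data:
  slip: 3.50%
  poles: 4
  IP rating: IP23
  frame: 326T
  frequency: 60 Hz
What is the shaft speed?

n_s = 120f/p = 120×60/4 = 1800 rpm
n = n_s(1 − s) = 1800 × (1 − 0.035) = 1737 rpm

1737 rpm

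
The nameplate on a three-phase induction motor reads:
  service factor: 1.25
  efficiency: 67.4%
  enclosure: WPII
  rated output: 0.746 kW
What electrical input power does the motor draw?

P_out = 746 W
P_in = P_out/η = 746/0.674 = 1107 W = 1.11 kW

1.11 kW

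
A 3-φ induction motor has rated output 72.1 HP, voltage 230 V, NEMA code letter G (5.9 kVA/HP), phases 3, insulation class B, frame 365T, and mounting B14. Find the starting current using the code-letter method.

S_LR = 5.9 × 72.1 = 425.39 kVA
I_LR = S_LR/(√3·V_L) = 425390/(1.732×230) = 1070 A

1070 A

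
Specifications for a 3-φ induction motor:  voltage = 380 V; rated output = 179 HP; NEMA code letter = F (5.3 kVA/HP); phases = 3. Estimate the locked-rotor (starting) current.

S_LR = 5.3 × 179 = 948.7 kVA
I_LR = S_LR/(√3·V_L) = 948700/(1.732×380) = 1440 A

1440 A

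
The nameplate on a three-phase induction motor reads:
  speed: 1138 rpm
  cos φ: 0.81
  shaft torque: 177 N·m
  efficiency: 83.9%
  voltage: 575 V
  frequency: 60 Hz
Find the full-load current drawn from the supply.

ω = 2π×1138/60 = 119.2 rad/s; P_out = τω = 177 × 119.2 = 21098 W
P_in = P_out / η = 21098 / 0.839 = 25147 W
I_L = P_in / (√3·V_L·cosφ) = 25147 / (1.732 × 575 × 0.81) = 31.2 A

31.2 A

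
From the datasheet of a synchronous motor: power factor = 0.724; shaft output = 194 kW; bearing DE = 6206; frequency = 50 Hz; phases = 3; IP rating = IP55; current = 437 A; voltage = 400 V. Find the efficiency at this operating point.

P_out = 194 kW = 194000 W
P_in = √3·V_L·I_L·cosφ = 1.732 × 400 × 437 × 0.724 = 219194 W
η = P_out / P_in = 194000 / 219194 = 0.885 = 88.5%

88.5 %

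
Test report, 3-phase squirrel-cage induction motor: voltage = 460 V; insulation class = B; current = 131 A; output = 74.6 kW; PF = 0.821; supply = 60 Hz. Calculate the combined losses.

P_in = √3·V·I·cosφ = 1.732×460×131×0.821 = 85688 W
P_out = 74600 W
Losses = P_in − P_out = 85688 − 74600 = 11088 W

11100 W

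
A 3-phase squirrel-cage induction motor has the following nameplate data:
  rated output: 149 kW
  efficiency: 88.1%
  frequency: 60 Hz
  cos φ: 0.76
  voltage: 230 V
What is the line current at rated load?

P_out = 149 kW = 149000 W
P_in = P_out / η = 149000 / 0.881 = 169126 W
I_L = P_in / (√3·V_L·cosφ) = 169126 / (1.732 × 230 × 0.76) = 559 A

559 A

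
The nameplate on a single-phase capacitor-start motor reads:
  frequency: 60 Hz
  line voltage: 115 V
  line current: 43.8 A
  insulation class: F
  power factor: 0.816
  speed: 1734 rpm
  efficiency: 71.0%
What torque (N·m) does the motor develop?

16.1 N·m

P_in = V·I·cosφ = 115 × 43.8 × 0.816 = 4110 W
P_out = η·P_in = 0.71 × 4110 = 2918 W
n = 1734 rpm
ω = 2π×1734/60 = 181.6 rad/s
τ = P_out/ω = 2918/181.6 = 16.1 N·m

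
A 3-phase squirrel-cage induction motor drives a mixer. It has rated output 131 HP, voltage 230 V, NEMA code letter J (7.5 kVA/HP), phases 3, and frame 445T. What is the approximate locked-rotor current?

S_LR = 7.5 × 131 = 982.5 kVA
I_LR = S_LR/(√3·V_L) = 982500/(1.732×230) = 2470 A

2470 A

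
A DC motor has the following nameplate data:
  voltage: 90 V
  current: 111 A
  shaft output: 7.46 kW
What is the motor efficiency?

P_out = 7.46 kW = 7460 W
P_in = V·I = 90 × 111 = 9990 W
η = P_out / P_in = 7460 / 9990 = 0.747 = 74.7%

74.7 %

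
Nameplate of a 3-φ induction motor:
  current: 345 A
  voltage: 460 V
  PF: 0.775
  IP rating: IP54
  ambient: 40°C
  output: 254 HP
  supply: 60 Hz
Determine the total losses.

23500 W

P_in = √3·V·I·cosφ = 1.732×460×345×0.775 = 213023 W
P_out = 254×746 = 189484 W
Losses = P_in − P_out = 213023 − 189484 = 23539 W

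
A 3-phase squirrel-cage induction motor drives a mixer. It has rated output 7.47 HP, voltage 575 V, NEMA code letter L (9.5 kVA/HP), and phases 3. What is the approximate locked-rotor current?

71.3 A

S_LR = 9.5 × 7.47 = 70.965 kVA
I_LR = S_LR/(√3·V_L) = 70965/(1.732×575) = 71.3 A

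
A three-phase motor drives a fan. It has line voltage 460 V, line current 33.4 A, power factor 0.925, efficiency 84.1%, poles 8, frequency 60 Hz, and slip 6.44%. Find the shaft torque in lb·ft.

P_in = √3·V·I·cosφ = 1.732 × 460 × 33.4 × 0.925 = 24615 W
P_out = η·P_in = 0.841 × 24615 = 20701 W
n_s = 120×60/8 = 900 rpm; n = 900×(1−0.0644) = 842 rpm
ω = 2π×842/60 = 88.17 rad/s
τ = P_out/ω = 20701/88.17 = 234.8 N·m
In lb·ft: 234.8/1.356 = 173 lb·ft

173 lb·ft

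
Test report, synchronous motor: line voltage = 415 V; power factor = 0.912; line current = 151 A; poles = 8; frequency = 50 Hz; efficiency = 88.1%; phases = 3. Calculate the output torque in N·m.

P_in = √3·V·I·cosφ = 1.732 × 415 × 151 × 0.912 = 98985 W
P_out = η·P_in = 0.881 × 98985 = 87206 W
n = n_s = 120×50/8 = 750 rpm (synchronous)
ω = 2π×750/60 = 78.54 rad/s
τ = P_out/ω = 87206/78.54 = 1110 N·m

1110 N·m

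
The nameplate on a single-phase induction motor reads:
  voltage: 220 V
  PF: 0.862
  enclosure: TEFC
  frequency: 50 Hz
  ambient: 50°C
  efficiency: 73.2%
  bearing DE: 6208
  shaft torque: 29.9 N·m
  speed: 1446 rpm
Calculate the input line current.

ω = 2π×1446/60 = 151.4 rad/s; P_out = τω = 29.9 × 151.4 = 4527 W
P_in = P_out / η = 4527 / 0.732 = 6184 W
I = P_in / (V·cosφ) = 6184 / (220 × 0.862) = 32.6 A

32.6 A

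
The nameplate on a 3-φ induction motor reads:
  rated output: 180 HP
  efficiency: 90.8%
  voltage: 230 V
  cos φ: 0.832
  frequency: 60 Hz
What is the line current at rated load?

P_out = 180 × 746 = 134280 W
P_in = P_out / η = 134280 / 0.908 = 147885 W
I_L = P_in / (√3·V_L·cosφ) = 147885 / (1.732 × 230 × 0.832) = 446 A

446 A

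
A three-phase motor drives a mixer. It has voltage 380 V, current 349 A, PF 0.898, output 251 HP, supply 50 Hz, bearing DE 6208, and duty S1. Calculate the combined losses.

P_in = √3·V·I·cosφ = 1.732×380×349×0.898 = 206269 W
P_out = 251×746 = 187246 W
Losses = P_in − P_out = 206269 − 187246 = 19023 W

19 kW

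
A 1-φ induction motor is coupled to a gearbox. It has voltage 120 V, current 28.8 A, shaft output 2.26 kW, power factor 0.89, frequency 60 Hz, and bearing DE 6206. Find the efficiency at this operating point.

73.5 %

P_out = 2.26 kW = 2260 W
P_in = V·I·cosφ = 120 × 28.8 × 0.89 = 3076 W
η = P_out / P_in = 2260 / 3076 = 0.735 = 73.5%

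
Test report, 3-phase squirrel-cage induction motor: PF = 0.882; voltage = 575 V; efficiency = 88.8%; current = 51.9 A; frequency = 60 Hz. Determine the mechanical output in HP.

54.3 HP

P_in = √3·V·I·cosφ = 1.732 × 575 × 51.9 × 0.882 = 45588 W
P_out = η·P_in = 0.888 × 45588 = 40482 W
= 40482/746 = 54.3 HP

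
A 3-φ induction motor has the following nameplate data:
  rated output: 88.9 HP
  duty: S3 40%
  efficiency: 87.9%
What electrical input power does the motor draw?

P_out = 88.9 × 746 = 66319 W
P_in = P_out/η = 66319/0.879 = 75448 W = 75.4 kW

75.4 kW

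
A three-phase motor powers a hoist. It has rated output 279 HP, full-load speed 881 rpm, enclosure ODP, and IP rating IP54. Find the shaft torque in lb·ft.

P_out = 279 × 746 = 208134 W
ω = 2π × 881/60 = 92.26 rad/s
τ = P_out/ω = 208134/92.26 = 2256 N·m
In lb·ft: 2256/1.356 = 1660 lb·ft

1660 lb·ft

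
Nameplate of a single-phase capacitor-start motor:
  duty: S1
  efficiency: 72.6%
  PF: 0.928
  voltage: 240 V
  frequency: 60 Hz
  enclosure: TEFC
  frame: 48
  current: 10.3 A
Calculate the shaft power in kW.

P_in = V·I·cosφ = 240 × 10.3 × 0.928 = 2294 W
P_out = η·P_in = 0.726 × 2294 = 1665 W

1.67 kW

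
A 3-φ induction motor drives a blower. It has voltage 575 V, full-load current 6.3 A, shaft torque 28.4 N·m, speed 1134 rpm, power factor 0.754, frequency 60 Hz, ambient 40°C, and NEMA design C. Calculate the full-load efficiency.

ω = 2π × 1134/60 = 118.8 rad/s; P_out = τω = 28.4 × 118.8 = 3374 W
P_in = √3·V_L·I_L·cosφ = 1.732 × 575 × 6.3 × 0.754 = 4731 W
η = P_out / P_in = 3374 / 4731 = 0.713 = 71.3%

71.3 %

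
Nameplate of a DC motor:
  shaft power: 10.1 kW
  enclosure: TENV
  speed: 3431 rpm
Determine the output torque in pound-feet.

ω = 2π × 3431/60 = 359.3 rad/s
τ = P/ω = 10100/359.3 = 28.11 N·m
In lb·ft: 28.11/1.356 = 20.7 lb·ft

20.7 lb·ft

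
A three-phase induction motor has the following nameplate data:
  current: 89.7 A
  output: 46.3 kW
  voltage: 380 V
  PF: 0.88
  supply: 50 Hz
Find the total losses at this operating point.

P_in = √3·V·I·cosφ = 1.732×380×89.7×0.88 = 51953 W
P_out = 46300 W
Losses = P_in − P_out = 51953 − 46300 = 5653 W

5.65 kW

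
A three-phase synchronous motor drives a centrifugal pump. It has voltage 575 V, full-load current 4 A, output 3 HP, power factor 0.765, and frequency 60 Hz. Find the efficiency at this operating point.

73.4 %

P_out = 3 × 746 = 2238 W
P_in = √3·V_L·I_L·cosφ = 1.732 × 575 × 4 × 0.765 = 3047 W
η = P_out / P_in = 2238 / 3047 = 0.734 = 73.4%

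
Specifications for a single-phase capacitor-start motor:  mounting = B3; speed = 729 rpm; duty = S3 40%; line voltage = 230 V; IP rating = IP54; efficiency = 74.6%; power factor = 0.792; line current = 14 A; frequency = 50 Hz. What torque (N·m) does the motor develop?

24.9 N·m

P_in = V·I·cosφ = 230 × 14 × 0.792 = 2550 W
P_out = η·P_in = 0.746 × 2550 = 1902 W
n = 729 rpm
ω = 2π×729/60 = 76.34 rad/s
τ = P_out/ω = 1902/76.34 = 24.9 N·m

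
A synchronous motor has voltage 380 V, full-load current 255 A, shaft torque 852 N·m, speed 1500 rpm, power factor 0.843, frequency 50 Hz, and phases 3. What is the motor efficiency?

ω = 2π × 1500/60 = 157.1 rad/s; P_out = τω = 852 × 157.1 = 133849 W
P_in = √3·V_L·I_L·cosφ = 1.732 × 380 × 255 × 0.843 = 141481 W
η = P_out / P_in = 133849 / 141481 = 0.946 = 94.6%

94.6 %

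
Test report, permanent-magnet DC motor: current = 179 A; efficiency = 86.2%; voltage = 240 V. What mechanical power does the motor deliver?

37 kW

P_in = V·I = 240 × 179 = 42960 W
P_out = η·P_in = 0.862 × 42960 = 37032 W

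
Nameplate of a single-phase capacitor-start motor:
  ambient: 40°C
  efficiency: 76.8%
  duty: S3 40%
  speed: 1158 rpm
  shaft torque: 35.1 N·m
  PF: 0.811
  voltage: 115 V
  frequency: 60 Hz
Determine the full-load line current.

ω = 2π×1158/60 = 121.3 rad/s; P_out = τω = 35.1 × 121.3 = 4258 W
P_in = P_out / η = 4258 / 0.768 = 5544 W
I = P_in / (V·cosφ) = 5544 / (115 × 0.811) = 59.4 A

59.4 A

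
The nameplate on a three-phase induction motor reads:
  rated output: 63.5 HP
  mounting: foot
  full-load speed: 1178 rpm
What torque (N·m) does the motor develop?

384 N·m

P_out = 63.5 × 746 = 47371 W
ω = 2π × 1178/60 = 123.4 rad/s
τ = P_out/ω = 47371/123.4 = 384 N·m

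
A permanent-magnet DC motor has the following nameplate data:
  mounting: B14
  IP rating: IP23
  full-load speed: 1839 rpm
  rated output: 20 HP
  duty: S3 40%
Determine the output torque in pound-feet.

57.1 lb·ft

P_out = 20 × 746 = 14920 W
ω = 2π × 1839/60 = 192.6 rad/s
τ = P_out/ω = 14920/192.6 = 77.47 N·m
In lb·ft: 77.47/1.356 = 57.1 lb·ft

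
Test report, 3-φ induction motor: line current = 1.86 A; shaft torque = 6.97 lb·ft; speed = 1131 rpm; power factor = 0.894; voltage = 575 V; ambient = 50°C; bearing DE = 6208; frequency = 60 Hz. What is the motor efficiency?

67.6 %

τ = 6.97 lb·ft × 1.356 = 9.451 N·m
ω = 2π × 1131/60 = 118.4 rad/s; P_out = τω = 9.451 × 118.4 = 1119 W
P_in = √3·V_L·I_L·cosφ = 1.732 × 575 × 1.86 × 0.894 = 1656 W
η = P_out / P_in = 1119 / 1656 = 0.676 = 67.6%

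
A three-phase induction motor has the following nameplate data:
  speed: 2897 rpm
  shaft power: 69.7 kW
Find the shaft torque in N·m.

230 N·m

ω = 2π × 2897/60 = 303.4 rad/s
τ = P/ω = 69700/303.4 = 230 N·m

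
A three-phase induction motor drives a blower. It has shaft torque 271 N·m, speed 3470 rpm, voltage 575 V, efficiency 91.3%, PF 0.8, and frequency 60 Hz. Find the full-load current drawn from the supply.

135 A

ω = 2π×3470/60 = 363.4 rad/s; P_out = τω = 271 × 363.4 = 98481 W
P_in = P_out / η = 98481 / 0.913 = 107865 W
I_L = P_in / (√3·V_L·cosφ) = 107865 / (1.732 × 575 × 0.8) = 135 A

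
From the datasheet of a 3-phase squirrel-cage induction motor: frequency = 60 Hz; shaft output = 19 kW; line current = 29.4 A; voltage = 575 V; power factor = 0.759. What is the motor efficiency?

P_out = 19 kW = 19000 W
P_in = √3·V_L·I_L·cosφ = 1.732 × 575 × 29.4 × 0.759 = 22223 W
η = P_out / P_in = 19000 / 22223 = 0.855 = 85.5%

85.5 %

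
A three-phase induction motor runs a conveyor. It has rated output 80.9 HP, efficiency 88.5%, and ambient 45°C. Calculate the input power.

68.2 kW

P_out = 80.9 × 746 = 60351 W
P_in = P_out/η = 60351/0.885 = 68193 W = 68.2 kW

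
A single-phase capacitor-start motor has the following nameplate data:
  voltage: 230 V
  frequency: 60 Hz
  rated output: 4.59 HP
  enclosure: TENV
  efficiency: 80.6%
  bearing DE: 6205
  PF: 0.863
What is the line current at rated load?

P_out = 4.59 × 746 = 3424 W
P_in = P_out / η = 3424 / 0.806 = 4248 W
I = P_in / (V·cosφ) = 4248 / (230 × 0.863) = 21.4 A

21.4 A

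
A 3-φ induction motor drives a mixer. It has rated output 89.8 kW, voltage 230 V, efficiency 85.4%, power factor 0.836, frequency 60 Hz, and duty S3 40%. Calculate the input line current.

P_out = 89.8 kW = 89800 W
P_in = P_out / η = 89800 / 0.854 = 105152 W
I_L = P_in / (√3·V_L·cosφ) = 105152 / (1.732 × 230 × 0.836) = 316 A

316 A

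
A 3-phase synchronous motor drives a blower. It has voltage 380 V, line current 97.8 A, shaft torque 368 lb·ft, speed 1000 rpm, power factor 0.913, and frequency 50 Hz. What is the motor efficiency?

τ = 368 lb·ft × 1.356 = 499 N·m
ω = 2π × 1000/60 = 104.7 rad/s; P_out = τω = 499 × 104.7 = 52245 W
P_in = √3·V_L·I_L·cosφ = 1.732 × 380 × 97.8 × 0.913 = 58768 W
η = P_out / P_in = 52245 / 58768 = 0.889 = 88.9%

88.9 %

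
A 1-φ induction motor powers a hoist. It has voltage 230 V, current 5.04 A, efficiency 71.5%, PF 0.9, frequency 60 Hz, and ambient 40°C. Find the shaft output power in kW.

0.746 kW

P_in = V·I·cosφ = 230 × 5.04 × 0.9 = 1043 W
P_out = η·P_in = 0.715 × 1043 = 746 W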